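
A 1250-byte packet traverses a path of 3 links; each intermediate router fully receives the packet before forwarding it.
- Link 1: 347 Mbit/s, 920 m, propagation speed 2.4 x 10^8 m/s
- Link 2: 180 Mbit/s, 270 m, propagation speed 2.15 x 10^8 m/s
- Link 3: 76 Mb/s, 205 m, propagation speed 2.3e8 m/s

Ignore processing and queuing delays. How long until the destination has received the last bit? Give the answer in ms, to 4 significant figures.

0.2219 ms

L = 1250 × 8 = 10000 bits.
Transmission delays (L/R per hop): 0.0288184, 0.0555556, 0.131579 ms; sum = 0.215953 ms.
Propagation delays (d/s per hop): 0.00383333, 0.00125581, 0.000891304 ms; sum = 0.00598045 ms.
End-to-end = 0.2219 ms.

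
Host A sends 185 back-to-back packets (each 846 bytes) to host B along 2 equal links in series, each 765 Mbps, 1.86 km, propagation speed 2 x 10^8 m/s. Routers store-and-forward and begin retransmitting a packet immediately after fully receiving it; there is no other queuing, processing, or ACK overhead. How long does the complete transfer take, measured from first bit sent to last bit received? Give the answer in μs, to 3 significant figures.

Per-hop transmission t_tx = L/R = 6768/765000000 = 8.84706 μs.
Per-hop propagation t_prop = 1860/200000000 = 9.3 μs.
Pipeline fill: first packet needs 2·t_tx to clear all hops; remaining 184 packets each add one t_tx.
Total = (2+185-1)·t_tx + 2·t_prop = 186·8.84706 + 2·9.3 = 1660 μs.

1660 μs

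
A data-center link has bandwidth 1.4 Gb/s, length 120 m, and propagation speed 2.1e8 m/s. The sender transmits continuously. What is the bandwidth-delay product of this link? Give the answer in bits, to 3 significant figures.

Propagation delay = 120 / 210000000 = 5.71429e-07 s.
BDP = R × t_prop = 1400000000 × 5.71429e-07 = 800 bits.

800 bits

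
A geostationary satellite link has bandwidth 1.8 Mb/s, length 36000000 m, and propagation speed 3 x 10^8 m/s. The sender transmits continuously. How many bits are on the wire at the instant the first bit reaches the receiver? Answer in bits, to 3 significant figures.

216000 bits

Propagation delay = 36000000 / 300000000 = 0.12 s.
BDP = R × t_prop = 1800000 × 0.12 = 216000 bits.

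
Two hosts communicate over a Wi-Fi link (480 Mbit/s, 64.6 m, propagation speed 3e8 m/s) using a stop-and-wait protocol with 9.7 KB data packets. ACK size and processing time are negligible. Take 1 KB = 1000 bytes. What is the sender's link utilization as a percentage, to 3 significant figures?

t_tx = L/R = 77600/480000000 = 0.000161667 s.
t_prop = 64.6/300000000 = 2.15333e-07 s; RTT = 4.30667e-07 s.
Cycle = t_tx + RTT = 0.000162097 s.
Utilization = t_tx / cycle = 0.000161667/0.000162097 = 99.7 %.

99.7 %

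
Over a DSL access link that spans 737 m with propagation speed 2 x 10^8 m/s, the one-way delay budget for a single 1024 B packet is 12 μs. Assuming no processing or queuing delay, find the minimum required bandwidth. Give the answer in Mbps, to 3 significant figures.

L = 8192 bits.
Propagation delay = 737 / 200000000 = 3.685 μs.
Transmission budget = 12 − 3.685 = 8.315 μs.
R ≥ L / t_tx = 8192 bits / 8.315e-06 s = 985 Mbps.

985 Mbps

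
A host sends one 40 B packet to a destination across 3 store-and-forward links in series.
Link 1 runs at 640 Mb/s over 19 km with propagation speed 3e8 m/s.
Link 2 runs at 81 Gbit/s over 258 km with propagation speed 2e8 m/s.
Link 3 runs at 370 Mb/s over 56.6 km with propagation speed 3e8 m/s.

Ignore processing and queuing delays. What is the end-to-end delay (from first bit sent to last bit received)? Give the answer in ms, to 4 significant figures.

L = 40 × 8 = 320 bits.
Transmission delays (L/R per hop): 0.0005, 3.95062e-06, 0.000864865 ms; sum = 0.00136882 ms.
Propagation delays (d/s per hop): 0.0633333, 1.29, 0.188667 ms; sum = 1.542 ms.
End-to-end = 1.543 ms.

1.543 ms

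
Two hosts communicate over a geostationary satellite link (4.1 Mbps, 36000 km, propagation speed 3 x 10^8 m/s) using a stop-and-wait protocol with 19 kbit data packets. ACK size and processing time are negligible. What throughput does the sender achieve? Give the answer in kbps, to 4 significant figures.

t_tx = L/R = 19000/4.1e+06 = 0.00463415 s.
t_prop = 36000000/300000000 = 0.12 s; RTT = 0.24 s.
Cycle = t_tx + RTT = 0.244634 s.
Throughput = L / cycle = 19000 / 0.244634 = 77.67 kbps.

77.67 kbps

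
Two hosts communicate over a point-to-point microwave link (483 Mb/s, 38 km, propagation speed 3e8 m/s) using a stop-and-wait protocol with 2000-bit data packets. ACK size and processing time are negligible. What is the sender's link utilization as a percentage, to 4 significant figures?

t_tx = L/R = 2000/483000000 = 4.14079e-06 s.
t_prop = 38000/300000000 = 0.000126667 s; RTT = 0.000253333 s.
Cycle = t_tx + RTT = 0.000257474 s.
Utilization = t_tx / cycle = 4.14079e-06/0.000257474 = 1.608 %.

1.608 %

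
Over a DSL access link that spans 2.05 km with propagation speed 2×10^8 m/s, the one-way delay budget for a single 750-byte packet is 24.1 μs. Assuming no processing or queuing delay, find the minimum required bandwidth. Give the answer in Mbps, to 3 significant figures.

433 Mbps

L = 6000 bits.
Propagation delay = 2050 / 200000000 = 10.25 μs.
Transmission budget = 24.1 − 10.25 = 13.85 μs.
R ≥ L / t_tx = 6000 bits / 1.385e-05 s = 433 Mbps.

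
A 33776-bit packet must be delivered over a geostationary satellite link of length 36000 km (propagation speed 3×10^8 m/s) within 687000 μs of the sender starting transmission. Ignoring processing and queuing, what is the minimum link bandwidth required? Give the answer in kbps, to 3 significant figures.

Propagation delay = 36000000 / 300000000 = 120000 μs.
Transmission budget = 687000 − 120000 = 567000 μs.
R ≥ L / t_tx = 33776 bits / 0.567 s = 59.6 kbps.

59.6 kbps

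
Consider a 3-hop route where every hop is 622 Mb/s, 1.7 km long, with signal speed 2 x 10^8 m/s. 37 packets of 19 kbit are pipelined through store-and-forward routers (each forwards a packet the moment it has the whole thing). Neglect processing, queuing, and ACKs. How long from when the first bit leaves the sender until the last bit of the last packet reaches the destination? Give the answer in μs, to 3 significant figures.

1220 μs

Per-hop transmission t_tx = L/R = 19000/622000000 = 30.5466 μs.
Per-hop propagation t_prop = 1700/200000000 = 8.5 μs.
Pipeline fill: first packet needs 3·t_tx to clear all hops; remaining 36 packets each add one t_tx.
Total = (3+37-1)·t_tx + 3·t_prop = 39·30.5466 + 3·8.5 = 1220 μs.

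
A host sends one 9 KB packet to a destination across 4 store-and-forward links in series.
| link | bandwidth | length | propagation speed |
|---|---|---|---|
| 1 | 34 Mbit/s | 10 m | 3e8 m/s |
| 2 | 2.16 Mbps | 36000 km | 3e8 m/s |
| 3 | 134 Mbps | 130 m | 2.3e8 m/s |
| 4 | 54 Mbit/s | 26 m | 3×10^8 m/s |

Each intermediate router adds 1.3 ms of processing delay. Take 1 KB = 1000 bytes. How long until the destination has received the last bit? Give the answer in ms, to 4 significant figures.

L = 72000 bits.
Transmission delays (L/R per hop): 2.11765, 33.3333, 0.537313, 1.33333 ms; sum = 37.3216 ms.
Propagation delays (d/s per hop): 3.33333e-05, 120, 0.000565217, 8.66667e-05 ms; sum = 120.001 ms.
Processing at 3 router(s): 3 × 1.3 ms = 3.9 ms.
End-to-end = 161.2 ms.

161.2 ms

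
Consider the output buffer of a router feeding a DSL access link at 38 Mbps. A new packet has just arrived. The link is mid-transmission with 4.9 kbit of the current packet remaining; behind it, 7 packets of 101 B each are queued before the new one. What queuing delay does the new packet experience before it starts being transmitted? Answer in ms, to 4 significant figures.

0.2778 ms

Each queued packet: L/R = 808/38000000 = 0.0212632 ms.
7 queued → 0.148842 ms.
Plus remaining 4900 bits of current packet: 0.128947 ms.
Queuing delay = 0.2778 ms.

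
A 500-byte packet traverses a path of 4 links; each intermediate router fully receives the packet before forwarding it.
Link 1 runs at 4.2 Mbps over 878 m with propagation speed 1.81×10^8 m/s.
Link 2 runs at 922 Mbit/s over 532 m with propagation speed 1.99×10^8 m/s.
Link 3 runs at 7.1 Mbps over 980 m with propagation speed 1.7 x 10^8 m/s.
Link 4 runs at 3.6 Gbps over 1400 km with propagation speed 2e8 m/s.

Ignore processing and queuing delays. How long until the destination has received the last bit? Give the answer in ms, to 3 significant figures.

L = 500 × 8 = 4000 bits.
Transmission delays (L/R per hop): 0.952381, 0.00433839, 0.56338, 0.00111111 ms; sum = 1.52121 ms.
Propagation delays (d/s per hop): 0.00485083, 0.00267337, 0.00576471, 7 ms; sum = 7.01329 ms.
End-to-end = 8.53 ms.

8.53 ms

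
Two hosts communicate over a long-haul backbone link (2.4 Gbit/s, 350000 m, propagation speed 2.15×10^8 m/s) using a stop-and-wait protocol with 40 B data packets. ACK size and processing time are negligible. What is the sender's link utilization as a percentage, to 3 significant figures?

t_tx = L/R = 320/2400000000 = 1.33333e-07 s.
t_prop = 350000/215000000 = 0.00162791 s; RTT = 0.00325581 s.
Cycle = t_tx + RTT = 0.00325595 s.
Utilization = t_tx / cycle = 1.33333e-07/0.00325595 = 0.00410 %.

0.00410 %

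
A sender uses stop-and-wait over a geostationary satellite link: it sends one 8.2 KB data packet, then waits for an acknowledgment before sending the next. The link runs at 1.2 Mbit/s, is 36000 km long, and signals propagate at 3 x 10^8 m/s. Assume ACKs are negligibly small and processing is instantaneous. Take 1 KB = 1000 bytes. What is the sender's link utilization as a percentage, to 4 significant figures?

t_tx = L/R = 65600/1200000 = 0.0546667 s.
t_prop = 36000000/300000000 = 0.12 s; RTT = 0.24 s.
Cycle = t_tx + RTT = 0.294667 s.
Utilization = t_tx / cycle = 0.0546667/0.294667 = 18.55 %.

18.55 %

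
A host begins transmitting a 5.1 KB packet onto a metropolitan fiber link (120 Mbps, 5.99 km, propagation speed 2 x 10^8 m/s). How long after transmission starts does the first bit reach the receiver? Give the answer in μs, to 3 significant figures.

First bit experiences only propagation delay: d/s = 5990/200000000 = 30.0 μs.

30.0 μs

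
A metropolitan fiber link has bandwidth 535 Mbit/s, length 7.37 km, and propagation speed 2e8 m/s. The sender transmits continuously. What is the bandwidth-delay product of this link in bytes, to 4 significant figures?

2464 bytes

Propagation delay = 7370 / 200000000 = 3.685e-05 s.
BDP = R × t_prop = 535000000 × 3.685e-05 = 19714.8 bits.
In bytes: 19714.8/8 = 2464 bytes.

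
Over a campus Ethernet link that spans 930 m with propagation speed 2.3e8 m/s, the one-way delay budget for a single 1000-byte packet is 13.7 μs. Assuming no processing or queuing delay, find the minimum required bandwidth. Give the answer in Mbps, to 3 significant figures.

L = 8000 bits.
Propagation delay = 930 / 2.3e+08 = 4.04348 μs.
Transmission budget = 13.7 − 4.04348 = 9.65652 μs.
R ≥ L / t_tx = 8000 bits / 9.65652e-06 s = 828 Mbps.

828 Mbps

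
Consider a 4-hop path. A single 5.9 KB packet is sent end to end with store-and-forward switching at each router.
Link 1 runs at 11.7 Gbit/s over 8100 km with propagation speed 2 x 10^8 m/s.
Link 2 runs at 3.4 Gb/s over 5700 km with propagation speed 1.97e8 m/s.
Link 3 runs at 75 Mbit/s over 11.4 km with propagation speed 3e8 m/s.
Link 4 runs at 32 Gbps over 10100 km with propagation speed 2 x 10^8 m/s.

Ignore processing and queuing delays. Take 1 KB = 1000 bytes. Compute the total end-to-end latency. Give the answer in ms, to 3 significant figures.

L = 47200 bits.
Transmission delays (L/R per hop): 0.00403419, 0.0138824, 0.629333, 0.001475 ms; sum = 0.648725 ms.
Propagation delays (d/s per hop): 40.5, 28.934, 0.038, 50.5 ms; sum = 119.972 ms.
End-to-end = 121 ms.

121 ms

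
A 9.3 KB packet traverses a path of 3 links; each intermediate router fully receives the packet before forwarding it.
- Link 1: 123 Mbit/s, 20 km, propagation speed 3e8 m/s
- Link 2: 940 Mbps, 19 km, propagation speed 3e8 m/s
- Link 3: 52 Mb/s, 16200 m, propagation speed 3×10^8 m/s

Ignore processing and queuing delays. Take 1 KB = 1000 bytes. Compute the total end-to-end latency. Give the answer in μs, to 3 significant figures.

L = 74400 bits.
Transmission delays (L/R per hop): 604.878, 79.1489, 1430.77 μs; sum = 2114.8 μs.
Propagation delays (d/s per hop): 66.6667, 63.3333, 54 μs; sum = 184 μs.
End-to-end = 2300 μs.

2300 μs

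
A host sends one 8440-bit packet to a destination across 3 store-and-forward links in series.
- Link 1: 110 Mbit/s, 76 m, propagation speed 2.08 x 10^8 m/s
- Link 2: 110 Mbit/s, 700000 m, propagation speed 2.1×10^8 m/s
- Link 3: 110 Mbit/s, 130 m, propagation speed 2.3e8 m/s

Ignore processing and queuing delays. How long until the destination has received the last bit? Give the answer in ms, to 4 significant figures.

3.564 ms

Transmission delay per hop = L/R = 8440/110000000 = 0.0767273 ms; 3 hops → 0.230182 ms.
Propagation delays (d/s per hop): 0.000365385, 3.33333, 0.000565217 ms; sum = 3.33426 ms.
End-to-end = 3.564 ms.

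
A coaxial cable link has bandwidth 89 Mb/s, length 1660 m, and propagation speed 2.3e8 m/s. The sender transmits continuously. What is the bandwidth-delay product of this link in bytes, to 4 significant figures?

Propagation delay = 1660 / 2.3e+08 = 7.21739e-06 s.
BDP = R × t_prop = 89000000 × 7.21739e-06 = 642.348 bits.
In bytes: 642.348/8 = 80.29 bytes.

80.29 bytes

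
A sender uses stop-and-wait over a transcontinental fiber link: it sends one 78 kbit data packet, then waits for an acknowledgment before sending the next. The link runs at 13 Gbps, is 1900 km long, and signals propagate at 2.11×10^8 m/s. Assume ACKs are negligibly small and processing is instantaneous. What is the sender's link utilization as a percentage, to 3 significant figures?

0.0333 %

t_tx = L/R = 78000/13000000000 = 6e-06 s.
t_prop = 1900000/211000000 = 0.00900474 s; RTT = 0.0180095 s.
Cycle = t_tx + RTT = 0.0180155 s.
Utilization = t_tx / cycle = 6e-06/0.0180155 = 0.0333 %.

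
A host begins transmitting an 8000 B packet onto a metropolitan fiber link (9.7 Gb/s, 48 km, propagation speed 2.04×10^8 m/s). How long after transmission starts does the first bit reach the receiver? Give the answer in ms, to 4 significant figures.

First bit experiences only propagation delay: d/s = 48000/204000000 = 0.2353 ms.

0.2353 ms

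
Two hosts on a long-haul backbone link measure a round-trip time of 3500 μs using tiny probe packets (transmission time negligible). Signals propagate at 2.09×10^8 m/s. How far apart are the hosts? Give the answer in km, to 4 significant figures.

One-way propagation = RTT/2 = 1750 μs.
d = s × t = 209000000 × 0.00175 = 365.8 km.

365.8 km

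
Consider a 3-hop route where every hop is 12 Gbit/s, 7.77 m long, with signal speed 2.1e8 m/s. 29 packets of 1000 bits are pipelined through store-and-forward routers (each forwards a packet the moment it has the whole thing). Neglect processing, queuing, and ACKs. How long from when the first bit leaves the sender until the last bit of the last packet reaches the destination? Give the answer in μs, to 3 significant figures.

2.69 μs

Per-hop transmission t_tx = L/R = 1000/12000000000 = 0.0833333 μs.
Per-hop propagation t_prop = 7.77/210000000 = 0.037 μs.
Pipeline fill: first packet needs 3·t_tx to clear all hops; remaining 28 packets each add one t_tx.
Total = (3+29-1)·t_tx + 3·t_prop = 31·0.0833333 + 3·0.037 = 2.69 μs.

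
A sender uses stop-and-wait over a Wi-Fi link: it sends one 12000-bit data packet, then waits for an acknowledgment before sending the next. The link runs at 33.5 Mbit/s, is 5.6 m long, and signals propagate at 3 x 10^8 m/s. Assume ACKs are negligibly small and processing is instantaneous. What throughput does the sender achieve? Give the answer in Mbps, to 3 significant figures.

t_tx = L/R = 12000/33500000 = 0.000358209 s.
t_prop = 5.6/300000000 = 1.86667e-08 s; RTT = 3.73333e-08 s.
Cycle = t_tx + RTT = 0.000358246 s.
Throughput = L / cycle = 12000 / 0.000358246 = 33.5 Mbps.

33.5 Mbps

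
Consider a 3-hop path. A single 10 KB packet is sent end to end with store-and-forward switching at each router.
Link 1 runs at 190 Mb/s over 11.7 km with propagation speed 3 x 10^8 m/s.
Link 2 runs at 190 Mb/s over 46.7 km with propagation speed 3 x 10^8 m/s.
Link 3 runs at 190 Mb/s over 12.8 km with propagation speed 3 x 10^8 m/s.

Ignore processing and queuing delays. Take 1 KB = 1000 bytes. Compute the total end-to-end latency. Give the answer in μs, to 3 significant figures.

1500 μs

L = 80000 bits.
Transmission delay per hop = L/R = 80000/190000000 = 421.053 μs; 3 hops → 1263.16 μs.
Propagation delays (d/s per hop): 39, 155.667, 42.6667 μs; sum = 237.333 μs.
End-to-end = 1500 μs.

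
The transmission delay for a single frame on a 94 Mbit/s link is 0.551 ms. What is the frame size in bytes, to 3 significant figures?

L = R × t_tx = 94000000 b/s × 0.000551 s = 51794 bits.
In bytes: 51794 / 8 = 6470 bytes.

6470 bytes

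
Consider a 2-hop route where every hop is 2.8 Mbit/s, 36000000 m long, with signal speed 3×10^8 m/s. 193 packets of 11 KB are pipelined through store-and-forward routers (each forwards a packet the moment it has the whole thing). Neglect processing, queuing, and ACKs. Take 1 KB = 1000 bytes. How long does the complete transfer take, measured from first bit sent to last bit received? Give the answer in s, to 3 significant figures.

6.34 s

Per-hop transmission t_tx = L/R = 88000/2800000 = 0.0314286 s.
Per-hop propagation t_prop = 36000000/300000000 = 0.12 s.
Pipeline fill: first packet needs 2·t_tx to clear all hops; remaining 192 packets each add one t_tx.
Total = (2+193-1)·t_tx + 2·t_prop = 194·0.0314286 + 2·0.12 = 6.34 s.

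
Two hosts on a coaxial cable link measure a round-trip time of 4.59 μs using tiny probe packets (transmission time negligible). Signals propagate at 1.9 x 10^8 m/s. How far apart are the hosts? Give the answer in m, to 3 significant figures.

One-way propagation = RTT/2 = 2.295 μs.
d = s × t = 190000000 × 2.295e-06 = 436 m.

436 m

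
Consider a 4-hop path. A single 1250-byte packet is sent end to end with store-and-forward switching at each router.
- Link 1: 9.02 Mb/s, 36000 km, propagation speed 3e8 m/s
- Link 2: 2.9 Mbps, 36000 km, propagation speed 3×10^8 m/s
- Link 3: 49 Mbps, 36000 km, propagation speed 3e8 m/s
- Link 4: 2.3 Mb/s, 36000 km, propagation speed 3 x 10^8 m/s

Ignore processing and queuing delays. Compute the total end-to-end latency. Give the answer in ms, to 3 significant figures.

489 ms

L = 1250 × 8 = 10000 bits.
Transmission delays (L/R per hop): 1.10865, 3.44828, 0.204082, 4.34783 ms; sum = 9.10883 ms.
Propagation delays (d/s per hop): 120, 120, 120, 120 ms; sum = 480 ms.
End-to-end = 489 ms.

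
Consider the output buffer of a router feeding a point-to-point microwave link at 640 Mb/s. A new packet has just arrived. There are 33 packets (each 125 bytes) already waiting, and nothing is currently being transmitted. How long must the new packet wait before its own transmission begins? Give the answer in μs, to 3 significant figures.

Each queued packet: L/R = 1000/640000000 = 1.5625 μs.
33 queued → 51.5625 μs.
Queuing delay = 51.6 μs.

51.6 μs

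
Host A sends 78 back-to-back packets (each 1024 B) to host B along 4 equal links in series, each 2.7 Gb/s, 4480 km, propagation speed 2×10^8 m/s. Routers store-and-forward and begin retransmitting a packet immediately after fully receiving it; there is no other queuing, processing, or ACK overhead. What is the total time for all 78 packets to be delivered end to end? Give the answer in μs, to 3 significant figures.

89800 μs

Per-hop transmission t_tx = L/R = 8192/2700000000 = 3.03407 μs.
Per-hop propagation t_prop = 4480000/200000000 = 22400 μs.
Pipeline fill: first packet needs 4·t_tx to clear all hops; remaining 77 packets each add one t_tx.
Total = (4+78-1)·t_tx + 4·t_prop = 81·3.03407 + 4·22400 = 89800 μs.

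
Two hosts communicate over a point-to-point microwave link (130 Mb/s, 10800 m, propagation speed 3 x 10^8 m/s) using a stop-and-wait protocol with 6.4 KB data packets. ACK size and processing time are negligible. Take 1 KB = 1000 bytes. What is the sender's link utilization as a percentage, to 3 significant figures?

84.5 %

t_tx = L/R = 51200/130000000 = 0.000393846 s.
t_prop = 10800/300000000 = 3.6e-05 s; RTT = 7.2e-05 s.
Cycle = t_tx + RTT = 0.000465846 s.
Utilization = t_tx / cycle = 0.000393846/0.000465846 = 84.5 %.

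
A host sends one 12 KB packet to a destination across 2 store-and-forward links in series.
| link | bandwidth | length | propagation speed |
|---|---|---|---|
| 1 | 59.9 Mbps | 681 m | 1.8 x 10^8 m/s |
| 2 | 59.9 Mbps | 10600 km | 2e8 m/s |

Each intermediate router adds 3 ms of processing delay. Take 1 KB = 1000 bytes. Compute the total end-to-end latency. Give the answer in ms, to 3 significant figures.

59.2 ms

L = 96000 bits.
Transmission delay per hop = L/R = 96000/59900000 = 1.60267 ms; 2 hops → 3.20534 ms.
Propagation delays (d/s per hop): 0.00378333, 53 ms; sum = 53.0038 ms.
Processing at 1 router(s): 1 × 3 ms = 3 ms.
End-to-end = 59.2 ms.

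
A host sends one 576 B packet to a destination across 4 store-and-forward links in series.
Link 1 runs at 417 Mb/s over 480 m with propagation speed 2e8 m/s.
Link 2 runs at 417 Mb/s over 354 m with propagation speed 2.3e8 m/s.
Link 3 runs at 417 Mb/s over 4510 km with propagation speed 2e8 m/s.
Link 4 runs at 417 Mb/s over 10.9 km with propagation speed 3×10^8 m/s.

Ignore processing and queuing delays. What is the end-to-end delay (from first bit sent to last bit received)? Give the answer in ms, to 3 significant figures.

L = 576 × 8 = 4608 bits.
Transmission delay per hop = L/R = 4608/417000000 = 0.0110504 ms; 4 hops → 0.0442014 ms.
Propagation delays (d/s per hop): 0.0024, 0.00153913, 22.55, 0.0363333 ms; sum = 22.5903 ms.
End-to-end = 22.6 ms.

22.6 ms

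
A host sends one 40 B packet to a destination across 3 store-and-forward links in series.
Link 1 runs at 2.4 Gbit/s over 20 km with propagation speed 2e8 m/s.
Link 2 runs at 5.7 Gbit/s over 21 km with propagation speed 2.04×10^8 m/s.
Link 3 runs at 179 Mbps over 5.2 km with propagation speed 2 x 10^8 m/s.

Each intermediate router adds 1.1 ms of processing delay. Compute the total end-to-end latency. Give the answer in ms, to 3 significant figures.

2.43 ms

L = 40 × 8 = 320 bits.
Transmission delays (L/R per hop): 0.000133333, 5.61404e-05, 0.00178771 ms; sum = 0.00197718 ms.
Propagation delays (d/s per hop): 0.1, 0.102941, 0.026 ms; sum = 0.228941 ms.
Processing at 2 router(s): 2 × 1.1 ms = 2.2 ms.
End-to-end = 2.43 ms.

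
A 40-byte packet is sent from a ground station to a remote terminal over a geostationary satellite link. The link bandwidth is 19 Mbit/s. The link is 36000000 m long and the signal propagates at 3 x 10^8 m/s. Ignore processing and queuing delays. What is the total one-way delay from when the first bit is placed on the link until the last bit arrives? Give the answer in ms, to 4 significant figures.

120.0 ms

L = 40 × 8 = 320 bits.
Transmission delay = L/R = 320 / 19000000 = 0.0168421 ms.
Propagation delay = d/s = 36000000 m / 300000000 m/s = 120 ms.
Total = 120.0 ms.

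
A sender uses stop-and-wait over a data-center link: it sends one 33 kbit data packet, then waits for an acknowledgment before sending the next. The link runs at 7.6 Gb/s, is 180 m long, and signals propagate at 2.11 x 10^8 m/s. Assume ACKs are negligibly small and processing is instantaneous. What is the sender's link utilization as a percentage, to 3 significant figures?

71.8 %

t_tx = L/R = 33000/7600000000 = 4.34211e-06 s.
t_prop = 180/211000000 = 8.53081e-07 s; RTT = 1.70616e-06 s.
Cycle = t_tx + RTT = 6.04827e-06 s.
Utilization = t_tx / cycle = 4.34211e-06/6.04827e-06 = 71.8 %.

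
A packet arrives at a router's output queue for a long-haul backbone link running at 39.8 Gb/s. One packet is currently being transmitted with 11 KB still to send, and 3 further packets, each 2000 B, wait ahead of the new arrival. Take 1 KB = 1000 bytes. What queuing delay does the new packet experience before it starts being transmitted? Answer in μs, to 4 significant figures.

3.417 μs

Each queued packet: L/R = 16000/39800000000 = 0.40201 μs.
3 queued → 1.20603 μs.
Plus remaining 88000 bits of current packet: 2.21106 μs.
Queuing delay = 3.417 μs.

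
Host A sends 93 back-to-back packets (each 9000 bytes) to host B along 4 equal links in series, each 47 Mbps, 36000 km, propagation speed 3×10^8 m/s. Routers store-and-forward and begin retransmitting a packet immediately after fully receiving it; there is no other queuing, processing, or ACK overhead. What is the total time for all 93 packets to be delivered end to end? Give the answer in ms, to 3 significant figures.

627 ms

Per-hop transmission t_tx = L/R = 72000/47000000 = 1.53191 ms.
Per-hop propagation t_prop = 36000000/300000000 = 120 ms.
Pipeline fill: first packet needs 4·t_tx to clear all hops; remaining 92 packets each add one t_tx.
Total = (4+93-1)·t_tx + 4·t_prop = 96·1.53191 + 4·120 = 627 ms.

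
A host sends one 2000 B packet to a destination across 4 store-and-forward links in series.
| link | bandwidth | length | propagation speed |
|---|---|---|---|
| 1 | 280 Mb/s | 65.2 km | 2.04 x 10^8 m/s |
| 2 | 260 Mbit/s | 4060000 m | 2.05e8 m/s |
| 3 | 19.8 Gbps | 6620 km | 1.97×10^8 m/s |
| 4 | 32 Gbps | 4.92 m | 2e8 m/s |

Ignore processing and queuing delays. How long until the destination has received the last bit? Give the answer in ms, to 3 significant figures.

53.8 ms

L = 2000 × 8 = 16000 bits.
Transmission delays (L/R per hop): 0.0571429, 0.0615385, 0.000808081, 0.0005 ms; sum = 0.119989 ms.
Propagation delays (d/s per hop): 0.319608, 19.8049, 33.6041, 2.46e-05 ms; sum = 53.7286 ms.
End-to-end = 53.8 ms.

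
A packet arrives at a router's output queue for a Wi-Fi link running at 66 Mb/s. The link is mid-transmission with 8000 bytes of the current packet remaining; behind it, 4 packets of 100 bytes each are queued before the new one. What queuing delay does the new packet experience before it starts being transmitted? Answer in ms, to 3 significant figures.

Each queued packet: L/R = 800/66000000 = 0.0121212 ms.
4 queued → 0.0484848 ms.
Plus remaining 64000 bits of current packet: 0.969697 ms.
Queuing delay = 1.02 ms.

1.02 ms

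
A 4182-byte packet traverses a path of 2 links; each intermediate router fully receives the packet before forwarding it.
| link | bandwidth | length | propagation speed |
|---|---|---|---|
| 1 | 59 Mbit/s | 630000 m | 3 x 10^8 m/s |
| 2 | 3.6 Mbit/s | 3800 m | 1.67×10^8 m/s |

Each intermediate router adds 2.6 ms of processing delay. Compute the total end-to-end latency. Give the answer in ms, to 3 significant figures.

14.6 ms

L = 4182 × 8 = 33456 bits.
Transmission delays (L/R per hop): 0.567051, 9.29333 ms; sum = 9.86038 ms.
Propagation delays (d/s per hop): 2.1, 0.0227545 ms; sum = 2.12275 ms.
Processing at 1 router(s): 1 × 2.6 ms = 2.6 ms.
End-to-end = 14.6 ms.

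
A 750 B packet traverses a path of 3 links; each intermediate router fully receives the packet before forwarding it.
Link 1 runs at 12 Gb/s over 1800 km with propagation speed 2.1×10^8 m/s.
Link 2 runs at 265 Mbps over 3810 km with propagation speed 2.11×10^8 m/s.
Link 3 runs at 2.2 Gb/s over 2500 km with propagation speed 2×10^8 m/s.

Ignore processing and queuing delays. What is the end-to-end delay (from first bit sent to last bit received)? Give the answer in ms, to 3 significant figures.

L = 750 × 8 = 6000 bits.
Transmission delays (L/R per hop): 0.0005, 0.0226415, 0.00272727 ms; sum = 0.0258688 ms.
Propagation delays (d/s per hop): 8.57143, 18.0569, 12.5 ms; sum = 39.1283 ms.
End-to-end = 39.2 ms.

39.2 ms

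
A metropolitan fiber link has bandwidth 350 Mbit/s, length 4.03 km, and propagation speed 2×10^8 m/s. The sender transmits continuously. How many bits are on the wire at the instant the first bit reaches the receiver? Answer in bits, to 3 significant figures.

7050 bits

Propagation delay = 4030 / 200000000 = 2.015e-05 s.
BDP = R × t_prop = 350000000 × 2.015e-05 = 7052.5 bits.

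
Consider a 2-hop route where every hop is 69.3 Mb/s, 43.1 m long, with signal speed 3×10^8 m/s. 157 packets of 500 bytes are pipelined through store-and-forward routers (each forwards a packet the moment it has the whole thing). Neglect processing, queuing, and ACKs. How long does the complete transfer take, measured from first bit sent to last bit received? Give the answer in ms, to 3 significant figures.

Per-hop transmission t_tx = L/R = 4000/69300000 = 0.0577201 ms.
Per-hop propagation t_prop = 43.1/300000000 = 0.000143667 ms.
Pipeline fill: first packet needs 2·t_tx to clear all hops; remaining 156 packets each add one t_tx.
Total = (2+157-1)·t_tx + 2·t_prop = 158·0.0577201 + 2·0.000143667 = 9.12 ms.

9.12 ms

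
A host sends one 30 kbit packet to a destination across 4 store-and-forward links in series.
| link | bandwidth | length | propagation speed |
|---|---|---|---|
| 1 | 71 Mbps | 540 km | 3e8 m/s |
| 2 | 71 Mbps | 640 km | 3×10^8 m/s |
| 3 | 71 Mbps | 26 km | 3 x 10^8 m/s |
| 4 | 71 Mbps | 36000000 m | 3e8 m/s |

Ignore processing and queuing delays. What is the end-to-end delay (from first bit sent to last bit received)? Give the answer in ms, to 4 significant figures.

125.7 ms

L = 30000 bits.
Transmission delay per hop = L/R = 30000/71000000 = 0.422535 ms; 4 hops → 1.69014 ms.
Propagation delays (d/s per hop): 1.8, 2.13333, 0.0866667, 120 ms; sum = 124.02 ms.
End-to-end = 125.7 ms.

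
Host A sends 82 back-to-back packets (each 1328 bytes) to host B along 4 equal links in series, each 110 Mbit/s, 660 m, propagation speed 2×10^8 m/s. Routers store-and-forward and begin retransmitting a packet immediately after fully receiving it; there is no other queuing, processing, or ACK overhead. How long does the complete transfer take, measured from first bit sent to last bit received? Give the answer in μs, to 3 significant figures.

8220 μs

Per-hop transmission t_tx = L/R = 10624/110000000 = 96.5818 μs.
Per-hop propagation t_prop = 660/200000000 = 3.3 μs.
Pipeline fill: first packet needs 4·t_tx to clear all hops; remaining 81 packets each add one t_tx.
Total = (4+82-1)·t_tx + 4·t_prop = 85·96.5818 + 4·3.3 = 8220 μs.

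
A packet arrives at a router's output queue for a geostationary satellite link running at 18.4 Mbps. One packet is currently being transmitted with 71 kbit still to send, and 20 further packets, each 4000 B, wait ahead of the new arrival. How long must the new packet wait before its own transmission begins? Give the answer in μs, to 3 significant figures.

38600 μs

Each queued packet: L/R = 32000/18400000 = 1739.13 μs.
20 queued → 34782.6 μs.
Plus remaining 71000 bits of current packet: 3858.7 μs.
Queuing delay = 38600 μs.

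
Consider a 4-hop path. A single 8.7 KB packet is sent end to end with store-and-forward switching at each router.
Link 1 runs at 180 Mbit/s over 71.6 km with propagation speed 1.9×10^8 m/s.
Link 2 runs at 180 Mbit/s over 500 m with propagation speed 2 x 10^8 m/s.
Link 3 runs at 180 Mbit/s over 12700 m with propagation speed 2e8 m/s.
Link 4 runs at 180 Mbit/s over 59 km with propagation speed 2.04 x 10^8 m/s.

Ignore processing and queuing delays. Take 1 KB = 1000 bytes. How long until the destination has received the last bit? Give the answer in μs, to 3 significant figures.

L = 69600 bits.
Transmission delay per hop = L/R = 69600/180000000 = 386.667 μs; 4 hops → 1546.67 μs.
Propagation delays (d/s per hop): 376.842, 2.5, 63.5, 289.216 μs; sum = 732.058 μs.
End-to-end = 2280 μs.

2280 μs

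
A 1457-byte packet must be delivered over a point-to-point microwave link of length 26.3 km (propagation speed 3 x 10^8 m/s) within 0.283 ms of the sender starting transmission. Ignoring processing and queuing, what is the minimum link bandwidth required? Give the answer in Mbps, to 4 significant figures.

59.67 Mbps

L = 11656 bits.
Propagation delay = 26300 / 300000000 = 0.0876667 ms.
Transmission budget = 0.283 − 0.0876667 = 0.195333 ms.
R ≥ L / t_tx = 11656 bits / 0.000195333 s = 59.67 Mbps.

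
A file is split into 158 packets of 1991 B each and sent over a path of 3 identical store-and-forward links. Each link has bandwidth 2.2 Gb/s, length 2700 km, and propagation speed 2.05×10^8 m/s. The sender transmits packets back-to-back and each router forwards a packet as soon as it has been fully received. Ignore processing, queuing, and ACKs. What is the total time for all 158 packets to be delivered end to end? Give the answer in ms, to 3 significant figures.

40.7 ms

Per-hop transmission t_tx = L/R = 15928/2200000000 = 0.00724 ms.
Per-hop propagation t_prop = 2700000/2.05e+08 = 13.1707 ms.
Pipeline fill: first packet needs 3·t_tx to clear all hops; remaining 157 packets each add one t_tx.
Total = (3+158-1)·t_tx + 3·t_prop = 160·0.00724 + 3·13.1707 = 40.7 ms.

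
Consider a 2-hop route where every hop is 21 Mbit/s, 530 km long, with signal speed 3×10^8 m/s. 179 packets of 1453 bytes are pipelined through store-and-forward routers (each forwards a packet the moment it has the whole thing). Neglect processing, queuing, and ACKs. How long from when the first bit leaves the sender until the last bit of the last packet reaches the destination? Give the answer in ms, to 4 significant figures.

103.2 ms

Per-hop transmission t_tx = L/R = 11624/21000000 = 0.553524 ms.
Per-hop propagation t_prop = 530000/300000000 = 1.76667 ms.
Pipeline fill: first packet needs 2·t_tx to clear all hops; remaining 178 packets each add one t_tx.
Total = (2+179-1)·t_tx + 2·t_prop = 180·0.553524 + 2·1.76667 = 103.2 ms.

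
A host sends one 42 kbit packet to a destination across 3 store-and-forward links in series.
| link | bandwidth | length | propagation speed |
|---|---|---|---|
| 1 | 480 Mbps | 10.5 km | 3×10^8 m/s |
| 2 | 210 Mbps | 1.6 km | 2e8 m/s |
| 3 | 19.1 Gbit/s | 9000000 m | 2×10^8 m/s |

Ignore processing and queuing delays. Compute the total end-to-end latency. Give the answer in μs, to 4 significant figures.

45330 μs

L = 42000 bits.
Transmission delays (L/R per hop): 87.5, 200, 2.19895 μs; sum = 289.699 μs.
Propagation delays (d/s per hop): 35, 8, 45000 μs; sum = 45043 μs.
End-to-end = 45330 μs.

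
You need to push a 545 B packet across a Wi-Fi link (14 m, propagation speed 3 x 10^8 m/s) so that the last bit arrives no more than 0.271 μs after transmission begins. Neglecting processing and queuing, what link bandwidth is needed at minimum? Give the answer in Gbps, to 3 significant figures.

L = 4360 bits.
Propagation delay = 14 / 300000000 = 0.0466667 μs.
Transmission budget = 0.271 − 0.0466667 = 0.224333 μs.
R ≥ L / t_tx = 4360 bits / 2.24333e-07 s = 19.4 Gbps.

19.4 Gbps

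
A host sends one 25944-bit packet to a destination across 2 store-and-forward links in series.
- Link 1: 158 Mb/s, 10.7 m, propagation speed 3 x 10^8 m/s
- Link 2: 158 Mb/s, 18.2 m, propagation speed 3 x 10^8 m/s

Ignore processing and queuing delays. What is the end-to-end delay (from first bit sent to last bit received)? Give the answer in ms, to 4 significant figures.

Transmission delay per hop = L/R = 25944/158000000 = 0.164203 ms; 2 hops → 0.328405 ms.
Propagation delays (d/s per hop): 3.56667e-05, 6.06667e-05 ms; sum = 9.63333e-05 ms.
End-to-end = 0.3285 ms.

0.3285 ms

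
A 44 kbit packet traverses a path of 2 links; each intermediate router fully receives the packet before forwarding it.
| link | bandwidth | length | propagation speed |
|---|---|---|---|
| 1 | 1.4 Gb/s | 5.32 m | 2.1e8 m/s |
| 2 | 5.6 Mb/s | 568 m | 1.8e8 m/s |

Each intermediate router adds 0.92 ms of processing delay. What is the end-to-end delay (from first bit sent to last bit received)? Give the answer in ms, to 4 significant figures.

8.812 ms

L = 44000 bits.
Transmission delays (L/R per hop): 0.0314286, 7.85714 ms; sum = 7.88857 ms.
Propagation delays (d/s per hop): 2.53333e-05, 0.00315556 ms; sum = 0.00318089 ms.
Processing at 1 router(s): 1 × 0.92 ms = 0.92 ms.
End-to-end = 8.812 ms.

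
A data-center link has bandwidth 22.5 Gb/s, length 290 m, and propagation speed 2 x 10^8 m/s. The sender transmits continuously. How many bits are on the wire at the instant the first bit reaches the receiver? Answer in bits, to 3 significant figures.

32600 bits

Propagation delay = 290 / 200000000 = 1.45e-06 s.
BDP = R × t_prop = 22500000000 × 1.45e-06 = 32625 bits.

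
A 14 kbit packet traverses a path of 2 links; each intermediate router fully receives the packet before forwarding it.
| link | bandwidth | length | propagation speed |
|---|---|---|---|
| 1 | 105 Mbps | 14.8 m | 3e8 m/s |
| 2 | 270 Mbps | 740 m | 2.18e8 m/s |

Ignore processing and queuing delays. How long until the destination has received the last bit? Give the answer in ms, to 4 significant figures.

L = 14000 bits.
Transmission delays (L/R per hop): 0.133333, 0.0518519 ms; sum = 0.185185 ms.
Propagation delays (d/s per hop): 4.93333e-05, 0.0033945 ms; sum = 0.00344383 ms.
End-to-end = 0.1886 ms.

0.1886 ms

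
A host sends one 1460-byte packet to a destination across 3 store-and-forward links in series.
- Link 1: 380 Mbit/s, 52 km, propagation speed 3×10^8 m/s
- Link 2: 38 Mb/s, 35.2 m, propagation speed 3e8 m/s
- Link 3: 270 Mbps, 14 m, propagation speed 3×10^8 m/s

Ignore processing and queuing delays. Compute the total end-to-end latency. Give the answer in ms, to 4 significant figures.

L = 1460 × 8 = 11680 bits.
Transmission delays (L/R per hop): 0.0307368, 0.307368, 0.0432593 ms; sum = 0.381365 ms.
Propagation delays (d/s per hop): 0.173333, 0.000117333, 4.66667e-05 ms; sum = 0.173497 ms.
End-to-end = 0.5549 ms.

0.5549 ms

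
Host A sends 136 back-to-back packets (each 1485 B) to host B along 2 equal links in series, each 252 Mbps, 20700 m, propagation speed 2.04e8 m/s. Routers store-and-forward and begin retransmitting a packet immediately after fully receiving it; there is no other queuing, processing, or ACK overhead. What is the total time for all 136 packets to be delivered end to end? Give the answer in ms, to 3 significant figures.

Per-hop transmission t_tx = L/R = 11880/252000000 = 0.0471429 ms.
Per-hop propagation t_prop = 20700/204000000 = 0.101471 ms.
Pipeline fill: first packet needs 2·t_tx to clear all hops; remaining 135 packets each add one t_tx.
Total = (2+136-1)·t_tx + 2·t_prop = 137·0.0471429 + 2·0.101471 = 6.66 ms.

6.66 ms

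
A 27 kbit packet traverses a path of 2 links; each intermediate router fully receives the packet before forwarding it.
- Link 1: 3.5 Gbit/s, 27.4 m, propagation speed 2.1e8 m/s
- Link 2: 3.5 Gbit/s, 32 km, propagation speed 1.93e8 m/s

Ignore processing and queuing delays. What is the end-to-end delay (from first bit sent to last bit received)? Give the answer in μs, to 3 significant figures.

181 μs

L = 27000 bits.
Transmission delay per hop = L/R = 27000/3500000000 = 7.71429 μs; 2 hops → 15.4286 μs.
Propagation delays (d/s per hop): 0.130476, 165.803 μs; sum = 165.934 μs.
End-to-end = 181 μs.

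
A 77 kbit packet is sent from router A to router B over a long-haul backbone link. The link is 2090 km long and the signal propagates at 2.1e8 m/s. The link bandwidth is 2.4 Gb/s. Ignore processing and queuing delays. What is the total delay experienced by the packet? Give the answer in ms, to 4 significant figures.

9.984 ms

L = 77000 bits.
Transmission delay = L/R = 77000 / 2400000000 = 0.0320833 ms.
Propagation delay = d/s = 2090000 m / 210000000 m/s = 9.95238 ms.
Total = 9.984 ms.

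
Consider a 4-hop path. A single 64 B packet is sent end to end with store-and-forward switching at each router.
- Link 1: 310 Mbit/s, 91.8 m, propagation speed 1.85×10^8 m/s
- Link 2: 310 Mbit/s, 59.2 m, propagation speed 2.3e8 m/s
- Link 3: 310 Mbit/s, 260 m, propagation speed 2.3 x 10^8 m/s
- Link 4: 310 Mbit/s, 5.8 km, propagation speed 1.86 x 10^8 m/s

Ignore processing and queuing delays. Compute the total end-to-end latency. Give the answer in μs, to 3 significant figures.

L = 64 × 8 = 512 bits.
Transmission delay per hop = L/R = 512/310000000 = 1.65161 μs; 4 hops → 6.60645 μs.
Propagation delays (d/s per hop): 0.496216, 0.257391, 1.13043, 31.1828 μs; sum = 33.0668 μs.
End-to-end = 39.7 μs.

39.7 μs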